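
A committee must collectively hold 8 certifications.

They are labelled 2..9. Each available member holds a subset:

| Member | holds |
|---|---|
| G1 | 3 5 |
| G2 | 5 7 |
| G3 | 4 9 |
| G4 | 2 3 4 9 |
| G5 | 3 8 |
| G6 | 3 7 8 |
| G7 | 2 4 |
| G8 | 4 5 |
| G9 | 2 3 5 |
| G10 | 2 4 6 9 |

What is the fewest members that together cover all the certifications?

3

Take {G6, G9, G10}. Their union is {2, 3, 4, 5, 6, 7, 8, 9}, which is all 8 certifications.
Only G10 contains 6, so G10 is forced; the remaining 4 certifications need at least 2 more members (each remaining member adds at most 3) — so at least 3 members are needed, and 3 is optimal.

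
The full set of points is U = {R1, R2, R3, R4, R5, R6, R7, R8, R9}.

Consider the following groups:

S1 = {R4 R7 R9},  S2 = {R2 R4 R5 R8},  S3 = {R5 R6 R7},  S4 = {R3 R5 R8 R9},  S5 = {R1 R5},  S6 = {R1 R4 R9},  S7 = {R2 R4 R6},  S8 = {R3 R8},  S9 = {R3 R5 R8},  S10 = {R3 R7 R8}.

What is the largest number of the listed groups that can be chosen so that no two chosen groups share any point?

S5, S7, S8 are pairwise disjoint (S5={R1,R5}; S7={R2,R4,R6}; S8={R3,R8}).
Every remaining group overlaps one of these, and no 4 of the listed groups are pairwise disjoint, so 3 is the maximum.

3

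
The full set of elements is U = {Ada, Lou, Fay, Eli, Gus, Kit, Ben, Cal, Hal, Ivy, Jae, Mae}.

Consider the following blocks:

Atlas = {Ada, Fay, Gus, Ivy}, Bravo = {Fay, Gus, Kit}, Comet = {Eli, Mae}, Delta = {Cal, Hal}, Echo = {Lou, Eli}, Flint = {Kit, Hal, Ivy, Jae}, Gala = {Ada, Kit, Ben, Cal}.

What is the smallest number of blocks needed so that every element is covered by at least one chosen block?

Atlas, Comet, Echo, Flint, and Gala cover everything between them: the union {Ada, Lou, Fay, Eli, Gus, Kit, Ben, Cal, Hal, Ivy, Jae, Mae} is all of U.
No 4 of the 7 blocks cover everything (all 35 combinations miss at least one element), so 5 is optimal.

5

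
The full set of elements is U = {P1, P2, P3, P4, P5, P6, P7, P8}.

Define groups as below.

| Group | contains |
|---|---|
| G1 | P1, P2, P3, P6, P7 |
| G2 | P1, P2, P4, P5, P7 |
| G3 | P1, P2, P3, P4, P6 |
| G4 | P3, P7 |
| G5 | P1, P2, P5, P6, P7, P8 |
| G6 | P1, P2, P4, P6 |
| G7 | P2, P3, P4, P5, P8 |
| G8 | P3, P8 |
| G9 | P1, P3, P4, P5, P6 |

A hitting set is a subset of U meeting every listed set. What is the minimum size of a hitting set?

H = {P1, P3} meets every group (each contains at least one member of H), and |H| = 2.
The groups G4, G6 are pairwise disjoint, so any hitting set needs a separate element for each — at least 2. Hence 2 is optimal.

2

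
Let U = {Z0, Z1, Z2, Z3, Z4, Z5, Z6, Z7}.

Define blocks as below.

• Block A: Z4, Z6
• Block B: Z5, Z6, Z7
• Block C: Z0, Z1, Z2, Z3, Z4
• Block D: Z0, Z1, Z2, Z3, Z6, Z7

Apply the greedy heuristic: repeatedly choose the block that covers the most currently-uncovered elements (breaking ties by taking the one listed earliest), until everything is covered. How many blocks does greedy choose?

3

Greedy: pick D (covers 6 new) → pick A (covers 1 new) → pick B (covers 1 new). Total picks: 3.
(The true minimum cover uses only 2 blocks, so greedy is not optimal here.)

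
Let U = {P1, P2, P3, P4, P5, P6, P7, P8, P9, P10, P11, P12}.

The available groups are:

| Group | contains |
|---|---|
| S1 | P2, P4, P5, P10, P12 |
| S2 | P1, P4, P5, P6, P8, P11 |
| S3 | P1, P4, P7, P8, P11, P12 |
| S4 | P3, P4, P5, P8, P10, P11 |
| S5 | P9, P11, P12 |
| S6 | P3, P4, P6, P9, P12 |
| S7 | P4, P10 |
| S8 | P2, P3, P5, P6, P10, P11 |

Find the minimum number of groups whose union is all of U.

Take {S3, S6, S8}. Their union is {P1, P2, P3, P4, P5, P6, P7, P8, P9, P10, P11, P12}, which is all 12 items.
Only S3 contains P7, so S3 is forced; the remaining 6 items need at least 2 more groups (each remaining group adds at most 5) — so at least 3 groups are needed, and 3 is optimal.

3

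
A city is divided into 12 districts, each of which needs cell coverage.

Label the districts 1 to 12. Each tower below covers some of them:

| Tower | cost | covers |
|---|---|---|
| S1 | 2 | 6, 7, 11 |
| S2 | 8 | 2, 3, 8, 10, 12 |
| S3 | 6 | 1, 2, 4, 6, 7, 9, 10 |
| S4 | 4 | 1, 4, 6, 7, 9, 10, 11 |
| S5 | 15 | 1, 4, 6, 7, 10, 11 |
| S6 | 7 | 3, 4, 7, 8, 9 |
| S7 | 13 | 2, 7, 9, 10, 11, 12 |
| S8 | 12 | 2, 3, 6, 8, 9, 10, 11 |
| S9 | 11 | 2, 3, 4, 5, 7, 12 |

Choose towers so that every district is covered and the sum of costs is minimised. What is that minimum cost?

S4, S6, S9 together cover every district (S4 ∪ S6 ∪ S9 = {1, 2, 3, 4, 5, 6, 7, 8, 9, 10, 11, 12}); total cost 4 + 7 + 11 = 22.
The greedy pick S4, S2, S9 costs 23; no covering selection beats 22.

22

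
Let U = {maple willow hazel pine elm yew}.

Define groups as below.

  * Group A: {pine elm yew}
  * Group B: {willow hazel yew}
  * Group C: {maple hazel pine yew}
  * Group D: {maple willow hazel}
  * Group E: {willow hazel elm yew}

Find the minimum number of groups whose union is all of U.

2

Take {C, E}. Their union is {maple, willow, hazel, pine, elm, yew}, which is all 6 items.
No single group has all 6 items (the largest, C, has 4), so 2 is optimal.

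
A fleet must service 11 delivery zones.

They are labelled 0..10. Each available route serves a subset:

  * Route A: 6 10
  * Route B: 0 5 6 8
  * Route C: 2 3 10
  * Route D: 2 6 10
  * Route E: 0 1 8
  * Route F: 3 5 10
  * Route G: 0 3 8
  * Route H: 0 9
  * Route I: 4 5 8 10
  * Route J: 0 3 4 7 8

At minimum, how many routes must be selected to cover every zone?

B and D and E and H and J together: B ∪ D ∪ E ∪ H ∪ J = {0, 1, 2, 3, 4, 5, 6, 7, 8, 9, 10} — every zone is covered.
No 4 of the 10 routes cover everything (all 210 combinations miss at least one zone), so 5 is optimal.

5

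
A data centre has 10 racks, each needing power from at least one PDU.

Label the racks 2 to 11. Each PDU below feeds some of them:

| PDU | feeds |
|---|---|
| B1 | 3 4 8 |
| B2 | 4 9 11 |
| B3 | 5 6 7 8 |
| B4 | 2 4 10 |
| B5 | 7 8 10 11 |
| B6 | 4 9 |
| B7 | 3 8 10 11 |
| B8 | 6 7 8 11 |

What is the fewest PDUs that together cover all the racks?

Take {B2, B3, B4, B7}. Their union is {2, 3, 4, 5, 6, 7, 8, 9, 10, 11}, which is all 10 racks.
No 3 of the 8 PDUs cover everything (all 56 combinations miss at least one rack), so 4 is optimal.

4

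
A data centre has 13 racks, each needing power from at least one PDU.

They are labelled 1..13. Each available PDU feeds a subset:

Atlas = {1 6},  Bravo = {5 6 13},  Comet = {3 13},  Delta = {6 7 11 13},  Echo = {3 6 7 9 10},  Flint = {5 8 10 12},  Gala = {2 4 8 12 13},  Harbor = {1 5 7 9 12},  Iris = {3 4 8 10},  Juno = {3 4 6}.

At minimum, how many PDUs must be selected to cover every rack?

Delta and Gala and Harbor and Iris together: Delta ∪ Gala ∪ Harbor ∪ Iris = {1, 2, 3, 4, 5, 6, 7, 8, 9, 10, 11, 12, 13} — every rack is covered.
Only Delta contains 11, so Delta is forced; the remaining 9 racks need at least 3 more PDUs (each remaining PDU adds at most 4) — so at least 4 PDUs are needed, and 4 is optimal.

4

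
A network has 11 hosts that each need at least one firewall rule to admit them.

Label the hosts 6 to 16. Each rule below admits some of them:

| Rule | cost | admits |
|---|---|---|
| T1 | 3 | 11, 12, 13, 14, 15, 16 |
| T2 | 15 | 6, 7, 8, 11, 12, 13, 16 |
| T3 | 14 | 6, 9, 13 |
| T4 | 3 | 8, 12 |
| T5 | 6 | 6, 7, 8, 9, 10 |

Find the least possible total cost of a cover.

T1, T5 together cover every host (T1 ∪ T5 = {6, 7, 8, 9, 10, 11, 12, 13, 14, 15, 16}); total cost 3 + 6 = 9.
No covering selection has total cost below 9.

9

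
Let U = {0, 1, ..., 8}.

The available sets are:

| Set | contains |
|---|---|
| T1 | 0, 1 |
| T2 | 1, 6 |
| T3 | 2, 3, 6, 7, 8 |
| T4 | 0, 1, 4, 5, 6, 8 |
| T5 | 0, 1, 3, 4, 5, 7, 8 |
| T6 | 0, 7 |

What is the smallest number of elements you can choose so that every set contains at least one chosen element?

Take H = {1, 7}. Each listed set contains at least one of these, so H is a hitting set of size 2.
The sets T1, T3 are pairwise disjoint, so any hitting set needs a separate element for each — at least 2. Hence 2 is optimal.

2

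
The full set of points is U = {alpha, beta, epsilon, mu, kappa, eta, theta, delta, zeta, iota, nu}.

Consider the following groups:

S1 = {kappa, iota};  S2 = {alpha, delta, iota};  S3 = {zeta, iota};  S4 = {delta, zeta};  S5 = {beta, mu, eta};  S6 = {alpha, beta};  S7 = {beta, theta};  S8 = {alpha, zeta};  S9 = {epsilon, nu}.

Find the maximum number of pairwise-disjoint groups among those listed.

S1, S5, S8, S9 are pairwise disjoint (S1={kappa,iota}; S5={beta,mu,eta}; S8={alpha,zeta}; S9={epsilon,nu}).
Every remaining group overlaps one of these, and no 5 of the listed groups are pairwise disjoint, so 4 is the maximum.

4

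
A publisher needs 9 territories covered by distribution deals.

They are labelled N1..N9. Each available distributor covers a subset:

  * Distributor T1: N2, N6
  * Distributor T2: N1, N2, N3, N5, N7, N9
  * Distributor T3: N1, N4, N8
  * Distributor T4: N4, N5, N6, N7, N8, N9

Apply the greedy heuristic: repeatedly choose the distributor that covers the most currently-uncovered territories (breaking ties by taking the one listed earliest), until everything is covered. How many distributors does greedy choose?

2

Greedy: pick T2 (covers 6 new) → pick T4 (covers 3 new). Total picks: 2.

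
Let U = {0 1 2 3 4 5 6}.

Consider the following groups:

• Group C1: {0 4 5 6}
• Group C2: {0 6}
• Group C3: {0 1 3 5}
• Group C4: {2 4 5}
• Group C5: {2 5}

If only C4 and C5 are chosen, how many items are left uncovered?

Union of C4, C5 = {2, 4, 5}.
Not covered: 0, 1, 3, 6 — 4 items.

4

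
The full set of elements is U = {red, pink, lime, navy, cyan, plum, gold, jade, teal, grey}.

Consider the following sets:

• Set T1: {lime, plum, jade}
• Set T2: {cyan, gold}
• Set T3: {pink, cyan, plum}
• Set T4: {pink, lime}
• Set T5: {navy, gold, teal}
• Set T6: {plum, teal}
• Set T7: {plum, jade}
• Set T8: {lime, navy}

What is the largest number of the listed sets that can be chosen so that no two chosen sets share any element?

3

T2, T7, T8 are pairwise disjoint (T2={cyan,gold}; T7={plum,jade}; T8={lime,navy}).
Every remaining set overlaps one of these, and no 4 of the listed sets are pairwise disjoint, so 3 is the maximum.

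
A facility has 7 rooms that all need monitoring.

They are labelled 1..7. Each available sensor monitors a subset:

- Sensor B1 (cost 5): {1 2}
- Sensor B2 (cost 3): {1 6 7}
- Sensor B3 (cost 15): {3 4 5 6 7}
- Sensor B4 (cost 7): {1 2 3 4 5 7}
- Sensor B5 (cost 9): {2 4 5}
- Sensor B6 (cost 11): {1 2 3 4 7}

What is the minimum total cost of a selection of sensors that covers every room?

B2, B4 together cover every room (B2 ∪ B4 = {1, 2, 3, 4, 5, 6, 7}); total cost 3 + 7 = 10.
No covering selection has total cost below 10.

10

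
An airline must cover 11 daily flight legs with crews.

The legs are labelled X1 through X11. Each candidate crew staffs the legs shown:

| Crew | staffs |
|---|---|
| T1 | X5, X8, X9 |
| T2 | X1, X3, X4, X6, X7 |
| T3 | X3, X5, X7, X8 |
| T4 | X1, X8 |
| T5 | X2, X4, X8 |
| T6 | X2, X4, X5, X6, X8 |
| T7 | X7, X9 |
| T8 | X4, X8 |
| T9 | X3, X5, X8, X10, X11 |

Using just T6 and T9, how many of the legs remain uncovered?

Union of T6, T9 = {X2, X3, X4, X5, X6, X8, X10, X11}.
Not covered: X1, X7, X9 — 3 legs.

3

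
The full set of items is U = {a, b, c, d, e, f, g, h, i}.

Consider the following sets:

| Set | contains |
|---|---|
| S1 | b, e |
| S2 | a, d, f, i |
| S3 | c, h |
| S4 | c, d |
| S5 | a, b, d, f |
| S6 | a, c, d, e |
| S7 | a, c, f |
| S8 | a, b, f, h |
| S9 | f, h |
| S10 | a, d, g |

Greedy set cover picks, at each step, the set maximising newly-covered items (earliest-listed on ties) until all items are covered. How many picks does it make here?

4

Greedy: pick S2 (covers 4 new) → pick S1 (covers 2 new) → pick S3 (covers 2 new) → pick S10 (covers 1 new). Total picks: 4.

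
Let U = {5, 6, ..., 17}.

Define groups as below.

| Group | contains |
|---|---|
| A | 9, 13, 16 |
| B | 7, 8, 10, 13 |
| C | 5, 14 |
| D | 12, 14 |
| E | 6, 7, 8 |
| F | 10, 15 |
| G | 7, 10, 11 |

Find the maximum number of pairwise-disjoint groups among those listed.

A, C, E, F are pairwise disjoint (A={9,13,16}; C={5,14}; E={6,7,8}; F={10,15}).
Every remaining group overlaps one of these, and no 5 of the listed groups are pairwise disjoint, so 4 is the maximum.

4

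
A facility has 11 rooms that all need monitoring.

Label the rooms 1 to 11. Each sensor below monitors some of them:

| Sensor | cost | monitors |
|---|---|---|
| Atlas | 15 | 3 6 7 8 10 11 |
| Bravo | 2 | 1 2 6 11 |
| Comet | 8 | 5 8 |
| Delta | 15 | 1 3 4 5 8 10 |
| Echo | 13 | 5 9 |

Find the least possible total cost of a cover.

Atlas, Bravo, Delta, Echo together cover every room (Atlas ∪ Bravo ∪ Delta ∪ Echo = {1, 2, 3, 4, 5, 6, 7, 8, 9, 10, 11}); total cost 15 + 2 + 15 + 13 = 45.
No covering selection has total cost below 45.

45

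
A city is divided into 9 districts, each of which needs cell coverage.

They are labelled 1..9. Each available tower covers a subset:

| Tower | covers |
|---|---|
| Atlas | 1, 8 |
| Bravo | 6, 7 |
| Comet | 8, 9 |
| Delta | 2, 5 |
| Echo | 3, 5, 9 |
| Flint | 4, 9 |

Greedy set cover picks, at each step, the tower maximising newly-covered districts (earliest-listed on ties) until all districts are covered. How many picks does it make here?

5

Greedy: pick Echo (covers 3 new) → pick Atlas (covers 2 new) → pick Bravo (covers 2 new) → pick Delta (covers 1 new) → pick Flint (covers 1 new). Total picks: 5.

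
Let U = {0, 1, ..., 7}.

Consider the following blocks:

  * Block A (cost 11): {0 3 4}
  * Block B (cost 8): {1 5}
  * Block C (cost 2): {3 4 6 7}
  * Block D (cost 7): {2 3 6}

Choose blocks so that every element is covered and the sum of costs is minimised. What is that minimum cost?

A, B, C, D together cover every element (A ∪ B ∪ C ∪ D = {0, 1, 2, 3, 4, 5, 6, 7}); total cost 11 + 8 + 2 + 7 = 28.
No covering selection has total cost below 28.

28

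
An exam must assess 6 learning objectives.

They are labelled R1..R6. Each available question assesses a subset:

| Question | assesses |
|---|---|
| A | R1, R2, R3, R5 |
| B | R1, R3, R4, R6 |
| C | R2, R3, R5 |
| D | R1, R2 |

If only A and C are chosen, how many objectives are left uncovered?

Union of A, C = {R1, R2, R3, R5}.
Not covered: R4, R6 — 2 objectives.

2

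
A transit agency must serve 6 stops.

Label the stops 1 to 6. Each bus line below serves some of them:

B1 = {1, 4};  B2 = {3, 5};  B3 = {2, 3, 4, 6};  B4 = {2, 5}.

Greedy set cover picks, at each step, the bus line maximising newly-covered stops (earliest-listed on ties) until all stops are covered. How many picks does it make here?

3

Greedy: pick B3 (covers 4 new) → pick B1 (covers 1 new) → pick B2 (covers 1 new). Total picks: 3.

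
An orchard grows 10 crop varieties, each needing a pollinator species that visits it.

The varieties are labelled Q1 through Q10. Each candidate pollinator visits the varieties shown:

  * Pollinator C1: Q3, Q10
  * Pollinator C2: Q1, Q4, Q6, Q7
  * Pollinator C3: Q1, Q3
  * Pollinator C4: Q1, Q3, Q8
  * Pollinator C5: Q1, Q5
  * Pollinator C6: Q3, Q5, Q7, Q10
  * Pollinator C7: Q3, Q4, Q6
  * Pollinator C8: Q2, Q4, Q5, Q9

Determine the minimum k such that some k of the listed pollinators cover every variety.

4

Take {C4, C6, C7, C8}. Their union is {Q1, Q2, Q3, Q4, Q5, Q6, Q7, Q8, Q9, Q10}, which is all 10 varieties.
No 3 of the 8 pollinators cover everything (all 56 combinations miss at least one variety), so 4 is optimal.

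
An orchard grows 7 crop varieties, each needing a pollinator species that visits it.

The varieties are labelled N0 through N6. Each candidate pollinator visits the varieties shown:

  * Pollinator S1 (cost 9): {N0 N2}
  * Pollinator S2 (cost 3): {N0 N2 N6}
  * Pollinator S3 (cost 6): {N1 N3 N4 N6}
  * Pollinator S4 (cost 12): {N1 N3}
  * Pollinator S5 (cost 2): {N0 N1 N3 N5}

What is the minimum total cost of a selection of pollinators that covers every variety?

11

S2, S3, S5 together cover every variety (S2 ∪ S3 ∪ S5 = {N0, N1, N2, N3, N4, N5, N6}); total cost 3 + 6 + 2 = 11.
No covering selection has total cost below 11.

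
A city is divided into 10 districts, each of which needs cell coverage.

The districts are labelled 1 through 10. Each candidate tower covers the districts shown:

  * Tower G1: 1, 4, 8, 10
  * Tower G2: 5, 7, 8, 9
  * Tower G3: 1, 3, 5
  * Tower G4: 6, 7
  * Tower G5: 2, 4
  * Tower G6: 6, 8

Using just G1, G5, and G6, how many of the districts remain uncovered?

Union of G1, G5, G6 = {1, 2, 4, 6, 8, 10}.
Not covered: 3, 5, 7, 9 — 4 districts.

4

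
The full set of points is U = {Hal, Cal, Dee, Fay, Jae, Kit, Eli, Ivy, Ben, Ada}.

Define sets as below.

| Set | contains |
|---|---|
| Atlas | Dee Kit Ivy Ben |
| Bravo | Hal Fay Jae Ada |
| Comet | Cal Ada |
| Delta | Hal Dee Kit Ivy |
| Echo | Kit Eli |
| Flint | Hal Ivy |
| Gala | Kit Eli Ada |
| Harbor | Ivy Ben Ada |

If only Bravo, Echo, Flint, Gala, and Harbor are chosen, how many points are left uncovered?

Union of Bravo, Echo, Flint, Gala, Harbor = {Hal, Fay, Jae, Kit, Eli, Ivy, Ben, Ada}.
Not covered: Cal, Dee — 2 points.

2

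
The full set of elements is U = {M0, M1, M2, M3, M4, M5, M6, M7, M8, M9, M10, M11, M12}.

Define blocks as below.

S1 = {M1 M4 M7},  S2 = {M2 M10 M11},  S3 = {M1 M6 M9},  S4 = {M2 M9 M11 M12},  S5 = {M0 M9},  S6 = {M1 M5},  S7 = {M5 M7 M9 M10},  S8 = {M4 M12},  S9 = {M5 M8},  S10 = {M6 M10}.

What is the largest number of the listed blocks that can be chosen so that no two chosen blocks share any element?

S5, S8, S9, S10 are pairwise disjoint (S5={M0,M9}; S8={M4,M12}; S9={M5,M8}; S10={M6,M10}).
Every remaining block overlaps one of these, and no 5 of the listed blocks are pairwise disjoint, so 4 is the maximum.

4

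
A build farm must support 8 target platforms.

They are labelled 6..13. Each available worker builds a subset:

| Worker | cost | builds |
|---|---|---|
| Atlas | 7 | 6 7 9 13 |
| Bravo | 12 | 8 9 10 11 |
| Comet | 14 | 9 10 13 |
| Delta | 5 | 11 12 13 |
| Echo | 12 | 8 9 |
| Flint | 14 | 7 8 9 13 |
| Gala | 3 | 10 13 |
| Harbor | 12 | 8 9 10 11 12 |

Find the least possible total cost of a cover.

19

Atlas, Harbor together cover every platform (Atlas ∪ Harbor = {6, 7, 8, 9, 10, 11, 12, 13}); total cost 7 + 12 = 19.
The greedy pick Gala, Atlas, Delta, Bravo costs 27; no covering selection beats 19.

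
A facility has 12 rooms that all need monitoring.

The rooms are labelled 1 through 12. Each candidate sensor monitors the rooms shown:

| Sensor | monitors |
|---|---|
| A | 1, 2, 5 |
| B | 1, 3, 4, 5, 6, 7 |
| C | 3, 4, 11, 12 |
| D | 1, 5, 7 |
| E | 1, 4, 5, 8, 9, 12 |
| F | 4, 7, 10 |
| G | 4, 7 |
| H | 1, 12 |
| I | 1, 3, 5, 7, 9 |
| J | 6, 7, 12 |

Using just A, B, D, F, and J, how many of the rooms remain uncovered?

Union of A, B, D, F, J = {1, 2, 3, 4, 5, 6, 7, 10, 12}.
Not covered: 8, 9, 11 — 3 rooms.

3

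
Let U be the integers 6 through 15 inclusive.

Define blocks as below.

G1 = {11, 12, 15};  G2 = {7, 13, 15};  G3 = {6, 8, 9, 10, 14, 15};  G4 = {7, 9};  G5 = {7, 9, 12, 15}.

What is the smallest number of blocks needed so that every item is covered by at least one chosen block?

G1 and G2 and G3 together: G1 ∪ G2 ∪ G3 = {6, 7, 8, 9, 10, 11, 12, 13, 14, 15} — every item is covered.
Only G3 contains 6, so G3 is forced; the remaining 4 items need at least 2 more blocks (each remaining block adds at most 2) — so at least 3 blocks are needed, and 3 is optimal.

3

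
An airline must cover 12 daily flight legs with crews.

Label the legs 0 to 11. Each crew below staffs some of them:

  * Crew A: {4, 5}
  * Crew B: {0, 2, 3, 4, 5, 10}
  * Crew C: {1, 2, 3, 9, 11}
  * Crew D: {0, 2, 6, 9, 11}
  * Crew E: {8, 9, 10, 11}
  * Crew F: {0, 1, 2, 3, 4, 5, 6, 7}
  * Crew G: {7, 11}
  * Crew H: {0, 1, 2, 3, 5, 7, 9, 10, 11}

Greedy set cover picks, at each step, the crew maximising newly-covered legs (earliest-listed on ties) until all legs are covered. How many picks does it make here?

3

Greedy: pick H (covers 9 new) → pick F (covers 2 new) → pick E (covers 1 new). Total picks: 3.
(The true minimum cover uses only 2 crews, so greedy is not optimal here.)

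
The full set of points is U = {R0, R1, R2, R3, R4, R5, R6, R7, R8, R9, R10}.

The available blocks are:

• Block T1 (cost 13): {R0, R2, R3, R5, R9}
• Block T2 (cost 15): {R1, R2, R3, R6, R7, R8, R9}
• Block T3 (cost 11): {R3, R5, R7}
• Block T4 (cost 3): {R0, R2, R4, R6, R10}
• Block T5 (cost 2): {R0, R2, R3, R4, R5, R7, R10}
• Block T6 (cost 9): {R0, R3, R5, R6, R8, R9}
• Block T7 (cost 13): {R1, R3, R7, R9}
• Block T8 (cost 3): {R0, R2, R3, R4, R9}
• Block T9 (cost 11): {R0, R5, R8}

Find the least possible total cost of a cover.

T2, T5 together cover every point (T2 ∪ T5 = {R0, R1, R2, R3, R4, R5, R6, R7, R8, R9, R10}); total cost 15 + 2 = 17.
The greedy pick T5, T4, T8, T2 costs 23; no covering selection beats 17.

17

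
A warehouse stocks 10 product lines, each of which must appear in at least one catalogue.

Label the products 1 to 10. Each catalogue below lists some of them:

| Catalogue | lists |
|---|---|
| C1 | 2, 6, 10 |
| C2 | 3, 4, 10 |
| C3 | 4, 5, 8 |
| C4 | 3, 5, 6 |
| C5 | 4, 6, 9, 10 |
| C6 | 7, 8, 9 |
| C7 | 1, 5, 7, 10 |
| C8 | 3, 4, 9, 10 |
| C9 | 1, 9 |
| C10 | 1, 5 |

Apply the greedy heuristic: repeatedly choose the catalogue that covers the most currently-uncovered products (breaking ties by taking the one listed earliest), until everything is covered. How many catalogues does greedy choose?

5

Greedy: pick C5 (covers 4 new) → pick C7 (covers 3 new) → pick C1 (covers 1 new) → pick C2 (covers 1 new) → pick C3 (covers 1 new). Total picks: 5.
(The true minimum cover uses only 4 catalogues, so greedy is not optimal here.)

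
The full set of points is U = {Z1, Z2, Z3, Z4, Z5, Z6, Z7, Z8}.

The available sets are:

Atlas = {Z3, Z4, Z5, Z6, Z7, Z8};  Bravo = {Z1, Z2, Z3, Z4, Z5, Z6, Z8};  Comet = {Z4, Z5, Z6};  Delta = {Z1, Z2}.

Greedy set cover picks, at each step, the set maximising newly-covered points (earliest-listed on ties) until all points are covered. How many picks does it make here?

Greedy: pick Bravo (covers 7 new) → pick Atlas (covers 1 new). Total picks: 2.

2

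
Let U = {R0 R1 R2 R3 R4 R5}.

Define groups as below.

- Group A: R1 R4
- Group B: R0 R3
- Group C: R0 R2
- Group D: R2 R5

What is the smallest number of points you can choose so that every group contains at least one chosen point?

H = {R1, R2, R3} meets every group (each contains at least one member of H), and |H| = 3.
The groups A, B, D are pairwise disjoint, so any hitting set needs a separate point for each — at least 3. Hence 3 is optimal.

3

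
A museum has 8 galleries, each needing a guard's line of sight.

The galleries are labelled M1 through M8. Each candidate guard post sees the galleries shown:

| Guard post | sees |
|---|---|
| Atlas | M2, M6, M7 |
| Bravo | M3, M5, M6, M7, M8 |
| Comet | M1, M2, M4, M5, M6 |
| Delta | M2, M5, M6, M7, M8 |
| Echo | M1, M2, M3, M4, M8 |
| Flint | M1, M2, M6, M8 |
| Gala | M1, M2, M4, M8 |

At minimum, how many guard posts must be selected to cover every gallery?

2

Bravo and Comet together: Bravo ∪ Comet = {M1, M2, M3, M4, M5, M6, M7, M8} — every gallery is covered.
No single guard post has all 8 galleries (the largest, Bravo, has 5), so 2 is optimal.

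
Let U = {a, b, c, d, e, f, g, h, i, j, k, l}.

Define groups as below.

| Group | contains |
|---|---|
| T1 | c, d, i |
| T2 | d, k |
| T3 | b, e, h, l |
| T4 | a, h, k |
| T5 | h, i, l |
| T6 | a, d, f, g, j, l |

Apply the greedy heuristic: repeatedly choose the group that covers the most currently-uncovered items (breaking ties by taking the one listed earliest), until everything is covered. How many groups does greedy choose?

Greedy: pick T6 (covers 6 new) → pick T3 (covers 3 new) → pick T1 (covers 2 new) → pick T2 (covers 1 new). Total picks: 4.

4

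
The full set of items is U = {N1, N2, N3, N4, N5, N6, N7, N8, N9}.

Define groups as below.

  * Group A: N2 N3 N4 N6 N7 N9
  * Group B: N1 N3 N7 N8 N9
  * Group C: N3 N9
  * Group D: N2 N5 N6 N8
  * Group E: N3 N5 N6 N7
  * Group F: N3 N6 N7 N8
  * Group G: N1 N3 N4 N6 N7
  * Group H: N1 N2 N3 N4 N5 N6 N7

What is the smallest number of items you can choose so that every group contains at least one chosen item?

2

T = {N3, N8} meets every group (each contains at least one member of T), and |T| = 2.
The groups C, D are pairwise disjoint, so any hitting set needs a separate item for each — at least 2. Hence 2 is optimal.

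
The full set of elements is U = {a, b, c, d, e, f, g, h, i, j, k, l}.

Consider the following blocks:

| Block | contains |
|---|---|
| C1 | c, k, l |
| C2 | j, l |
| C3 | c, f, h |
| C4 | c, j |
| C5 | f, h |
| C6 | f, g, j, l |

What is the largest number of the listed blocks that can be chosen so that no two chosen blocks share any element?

C4, C5 are pairwise disjoint (C4={c,j}; C5={f,h}).
Every remaining block overlaps one of these, and no 3 of the listed blocks are pairwise disjoint, so 2 is the maximum.

2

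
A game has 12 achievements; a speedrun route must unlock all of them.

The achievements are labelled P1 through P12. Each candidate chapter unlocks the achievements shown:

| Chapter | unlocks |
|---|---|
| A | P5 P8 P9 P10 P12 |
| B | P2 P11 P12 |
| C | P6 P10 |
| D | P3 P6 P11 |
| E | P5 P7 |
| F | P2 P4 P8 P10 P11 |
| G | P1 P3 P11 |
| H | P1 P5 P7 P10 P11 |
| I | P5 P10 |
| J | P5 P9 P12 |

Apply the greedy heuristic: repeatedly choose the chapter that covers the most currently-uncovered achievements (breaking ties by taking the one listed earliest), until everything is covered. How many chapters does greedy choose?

Greedy: pick A (covers 5 new) → pick D (covers 3 new) → pick F (covers 2 new) → pick H (covers 2 new). Total picks: 4.

4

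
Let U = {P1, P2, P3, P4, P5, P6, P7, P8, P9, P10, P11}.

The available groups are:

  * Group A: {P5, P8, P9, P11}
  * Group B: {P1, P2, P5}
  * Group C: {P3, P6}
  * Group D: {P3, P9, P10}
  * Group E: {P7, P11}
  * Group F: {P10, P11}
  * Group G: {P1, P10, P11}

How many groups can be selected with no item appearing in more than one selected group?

3

B, D, E are pairwise disjoint (B={P1,P2,P5}; D={P3,P9,P10}; E={P7,P11}).
Every remaining group overlaps one of these, and no 4 of the listed groups are pairwise disjoint, so 3 is the maximum.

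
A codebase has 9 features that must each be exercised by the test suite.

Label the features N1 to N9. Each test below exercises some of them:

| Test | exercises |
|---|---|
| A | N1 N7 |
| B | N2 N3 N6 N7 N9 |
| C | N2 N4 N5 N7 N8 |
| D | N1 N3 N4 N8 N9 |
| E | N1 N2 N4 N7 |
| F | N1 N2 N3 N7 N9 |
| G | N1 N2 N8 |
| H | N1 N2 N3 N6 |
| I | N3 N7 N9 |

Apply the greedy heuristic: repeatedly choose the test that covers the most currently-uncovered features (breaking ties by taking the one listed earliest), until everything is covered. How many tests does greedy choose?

Greedy: pick B (covers 5 new) → pick C (covers 3 new) → pick A (covers 1 new). Total picks: 3.

3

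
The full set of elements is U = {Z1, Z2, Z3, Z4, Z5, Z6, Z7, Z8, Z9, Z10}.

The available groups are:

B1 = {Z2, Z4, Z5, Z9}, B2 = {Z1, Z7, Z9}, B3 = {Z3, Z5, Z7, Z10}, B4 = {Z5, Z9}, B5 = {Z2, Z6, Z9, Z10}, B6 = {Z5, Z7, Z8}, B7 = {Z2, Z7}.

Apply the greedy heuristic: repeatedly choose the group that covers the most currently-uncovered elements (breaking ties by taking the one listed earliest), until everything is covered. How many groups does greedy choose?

5

Greedy: pick B1 (covers 4 new) → pick B3 (covers 3 new) → pick B2 (covers 1 new) → pick B5 (covers 1 new) → pick B6 (covers 1 new). Total picks: 5.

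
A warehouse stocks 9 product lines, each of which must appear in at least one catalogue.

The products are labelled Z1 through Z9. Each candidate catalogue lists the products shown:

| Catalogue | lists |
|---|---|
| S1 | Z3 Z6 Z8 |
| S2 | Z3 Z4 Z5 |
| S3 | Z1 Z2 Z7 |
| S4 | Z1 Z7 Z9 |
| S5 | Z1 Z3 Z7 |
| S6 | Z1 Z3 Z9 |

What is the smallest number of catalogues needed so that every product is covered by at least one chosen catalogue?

4

S1 and S2 and S3 and S4 together: S1 ∪ S2 ∪ S3 ∪ S4 = {Z1, Z2, Z3, Z4, Z5, Z6, Z7, Z8, Z9} — every product is covered.
No 3 of the 6 catalogues cover everything (all 20 combinations miss at least one product), so 4 is optimal.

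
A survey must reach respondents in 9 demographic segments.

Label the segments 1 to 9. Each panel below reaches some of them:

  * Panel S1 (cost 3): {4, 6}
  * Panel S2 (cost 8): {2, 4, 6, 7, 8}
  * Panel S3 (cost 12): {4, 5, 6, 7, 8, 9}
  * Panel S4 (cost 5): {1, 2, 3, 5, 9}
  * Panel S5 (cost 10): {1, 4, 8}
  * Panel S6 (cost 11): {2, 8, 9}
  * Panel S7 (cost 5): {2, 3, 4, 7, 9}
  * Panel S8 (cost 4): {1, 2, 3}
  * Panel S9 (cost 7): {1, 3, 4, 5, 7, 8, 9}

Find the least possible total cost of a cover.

S2, S4 together cover every segment (S2 ∪ S4 = {1, 2, 3, 4, 5, 6, 7, 8, 9}); total cost 8 + 5 = 13.
The greedy pick S4, S1, S9 costs 15; no covering selection beats 13.

13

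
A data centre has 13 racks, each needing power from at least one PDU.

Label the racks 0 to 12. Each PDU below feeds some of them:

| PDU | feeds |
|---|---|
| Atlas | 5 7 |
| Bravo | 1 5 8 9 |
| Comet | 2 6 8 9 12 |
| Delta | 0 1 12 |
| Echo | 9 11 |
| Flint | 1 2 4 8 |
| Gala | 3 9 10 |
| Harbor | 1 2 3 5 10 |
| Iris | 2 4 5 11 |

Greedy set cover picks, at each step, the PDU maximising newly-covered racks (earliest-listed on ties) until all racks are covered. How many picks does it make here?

Greedy: pick Comet (covers 5 new) → pick Harbor (covers 4 new) → pick Iris (covers 2 new) → pick Atlas (covers 1 new) → pick Delta (covers 1 new). Total picks: 5.

5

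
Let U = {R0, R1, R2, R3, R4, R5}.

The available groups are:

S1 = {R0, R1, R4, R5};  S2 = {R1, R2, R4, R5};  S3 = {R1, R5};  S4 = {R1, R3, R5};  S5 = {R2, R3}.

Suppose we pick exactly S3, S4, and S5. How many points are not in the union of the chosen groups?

2

Union of S3, S4, S5 = {R1, R2, R3, R5}.
Not covered: R0, R4 — 2 points.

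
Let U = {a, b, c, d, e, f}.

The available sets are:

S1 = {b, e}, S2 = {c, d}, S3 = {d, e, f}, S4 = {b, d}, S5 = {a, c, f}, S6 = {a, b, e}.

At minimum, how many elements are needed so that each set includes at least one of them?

3

H = {d, e, f} meets every set (each contains at least one member of H), and |H| = 3.
No choice of 2 elements meets every set, so 3 is the minimum.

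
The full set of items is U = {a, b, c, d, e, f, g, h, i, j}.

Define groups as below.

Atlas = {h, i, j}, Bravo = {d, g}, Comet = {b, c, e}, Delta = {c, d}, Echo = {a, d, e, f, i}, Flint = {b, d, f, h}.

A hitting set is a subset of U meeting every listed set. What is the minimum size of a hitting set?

T = {b, d, i} meets every group (each contains at least one member of T), and |T| = 3.
The groups Atlas, Bravo, Comet are pairwise disjoint, so any hitting set needs a separate item for each — at least 3. Hence 3 is optimal.

3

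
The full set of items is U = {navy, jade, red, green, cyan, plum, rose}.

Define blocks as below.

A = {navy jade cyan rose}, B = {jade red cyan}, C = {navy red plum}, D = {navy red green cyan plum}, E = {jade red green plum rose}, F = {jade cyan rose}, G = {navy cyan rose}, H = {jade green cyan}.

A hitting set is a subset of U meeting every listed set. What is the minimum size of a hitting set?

2

Take T = {red, cyan}. Each listed block contains at least one of these, so T is a hitting set of size 2.
The blocks C, H are pairwise disjoint, so any hitting set needs a separate item for each — at least 2. Hence 2 is optimal.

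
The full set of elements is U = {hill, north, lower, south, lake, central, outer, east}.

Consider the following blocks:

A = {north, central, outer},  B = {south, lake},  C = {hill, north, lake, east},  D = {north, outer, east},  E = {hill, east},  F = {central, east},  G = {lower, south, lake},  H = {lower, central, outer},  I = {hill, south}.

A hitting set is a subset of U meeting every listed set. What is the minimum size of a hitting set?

3

Take T = {south, central, east}. Each listed block contains at least one of these, so T is a hitting set of size 3.
The blocks A, E, G are pairwise disjoint, so any hitting set needs a separate element for each — at least 3. Hence 3 is optimal.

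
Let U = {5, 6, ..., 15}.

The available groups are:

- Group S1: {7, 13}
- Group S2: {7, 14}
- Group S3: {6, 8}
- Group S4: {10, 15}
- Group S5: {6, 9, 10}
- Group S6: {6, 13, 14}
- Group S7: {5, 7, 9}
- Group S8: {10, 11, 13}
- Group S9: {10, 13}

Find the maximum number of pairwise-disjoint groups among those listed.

S4, S6, S7 are pairwise disjoint (S4={10,15}; S6={6,13,14}; S7={5,7,9}).
Every remaining group overlaps one of these, and no 4 of the listed groups are pairwise disjoint, so 3 is the maximum.

3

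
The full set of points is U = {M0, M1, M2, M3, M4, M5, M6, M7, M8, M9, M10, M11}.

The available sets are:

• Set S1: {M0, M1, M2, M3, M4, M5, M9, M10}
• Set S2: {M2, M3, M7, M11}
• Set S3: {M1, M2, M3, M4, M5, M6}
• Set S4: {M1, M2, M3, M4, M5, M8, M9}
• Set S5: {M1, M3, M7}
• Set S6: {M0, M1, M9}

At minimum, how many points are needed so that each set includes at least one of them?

2

Take H = {M0, M3}. Each listed set contains at least one of these, so H is a hitting set of size 2.
The sets S2, S6 are pairwise disjoint, so any hitting set needs a separate point for each — at least 2. Hence 2 is optimal.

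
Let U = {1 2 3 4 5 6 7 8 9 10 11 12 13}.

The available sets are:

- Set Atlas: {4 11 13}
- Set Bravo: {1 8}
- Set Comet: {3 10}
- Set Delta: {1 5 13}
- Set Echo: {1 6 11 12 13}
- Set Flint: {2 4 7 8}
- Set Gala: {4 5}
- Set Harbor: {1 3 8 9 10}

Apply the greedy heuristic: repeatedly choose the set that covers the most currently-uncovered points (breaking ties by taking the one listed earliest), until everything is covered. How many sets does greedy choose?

Greedy: pick Echo (covers 5 new) → pick Flint (covers 4 new) → pick Harbor (covers 3 new) → pick Delta (covers 1 new). Total picks: 4.

4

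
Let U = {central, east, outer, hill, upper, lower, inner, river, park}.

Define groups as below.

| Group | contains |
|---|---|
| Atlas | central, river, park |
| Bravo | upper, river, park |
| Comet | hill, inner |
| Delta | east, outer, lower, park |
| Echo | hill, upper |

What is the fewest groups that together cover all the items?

Atlas and Bravo and Comet and Delta together: Atlas ∪ Bravo ∪ Comet ∪ Delta = {central, east, outer, hill, upper, lower, inner, river, park} — every item is covered.
Only Delta contains east, so Delta is forced; the remaining 5 items need at least 3 more groups (each remaining group adds at most 2) — so at least 4 groups are needed, and 4 is optimal.

4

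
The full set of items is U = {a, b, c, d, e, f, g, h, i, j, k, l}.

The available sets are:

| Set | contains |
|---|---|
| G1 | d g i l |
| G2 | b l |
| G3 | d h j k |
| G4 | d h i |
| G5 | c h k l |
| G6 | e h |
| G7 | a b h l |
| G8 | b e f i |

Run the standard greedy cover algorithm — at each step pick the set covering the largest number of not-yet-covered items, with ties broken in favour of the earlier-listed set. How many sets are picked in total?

Greedy: pick G1 (covers 4 new) → pick G3 (covers 3 new) → pick G8 (covers 3 new) → pick G5 (covers 1 new) → pick G7 (covers 1 new). Total picks: 5.

5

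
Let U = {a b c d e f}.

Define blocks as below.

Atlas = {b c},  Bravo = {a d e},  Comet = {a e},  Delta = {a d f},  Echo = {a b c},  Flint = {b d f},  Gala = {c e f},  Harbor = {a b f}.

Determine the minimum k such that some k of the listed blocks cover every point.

3

Atlas and Comet and Flint together: Atlas ∪ Comet ∪ Flint = {a, b, c, d, e, f} — every point is covered.
No 2 of the 8 blocks cover everything (all 28 combinations miss at least one point), so 3 is optimal.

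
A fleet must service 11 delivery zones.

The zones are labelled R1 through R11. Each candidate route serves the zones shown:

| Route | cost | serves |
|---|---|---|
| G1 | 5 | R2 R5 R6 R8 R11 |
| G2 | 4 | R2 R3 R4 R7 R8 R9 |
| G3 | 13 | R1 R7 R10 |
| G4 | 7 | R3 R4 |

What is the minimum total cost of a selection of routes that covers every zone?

22

G1, G2, G3 together cover every zone (G1 ∪ G2 ∪ G3 = {R1, R2, R3, R4, R5, R6, R7, R8, R9, R10, R11}); total cost 5 + 4 + 13 = 22.
No covering selection has total cost below 22.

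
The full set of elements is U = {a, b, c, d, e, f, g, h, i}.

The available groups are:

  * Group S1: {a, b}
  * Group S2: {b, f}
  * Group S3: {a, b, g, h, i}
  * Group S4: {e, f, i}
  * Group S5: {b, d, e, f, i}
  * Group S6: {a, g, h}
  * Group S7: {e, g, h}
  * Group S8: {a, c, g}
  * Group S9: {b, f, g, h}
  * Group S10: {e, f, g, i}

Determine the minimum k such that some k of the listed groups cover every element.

3

S5, S8, and S9 cover everything between them: the union {a, b, c, d, e, f, g, h, i} is all of U.
Only S8 contains c, so S8 is forced; the remaining 6 elements need at least 2 more groups (each remaining group adds at most 5) — so at least 3 groups are needed, and 3 is optimal.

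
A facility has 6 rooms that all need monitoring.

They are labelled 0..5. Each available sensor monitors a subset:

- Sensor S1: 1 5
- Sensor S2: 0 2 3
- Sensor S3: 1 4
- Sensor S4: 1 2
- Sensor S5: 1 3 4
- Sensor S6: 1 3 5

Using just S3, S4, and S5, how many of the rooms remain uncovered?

2

Union of S3, S4, S5 = {1, 2, 3, 4}.
Not covered: 0, 5 — 2 rooms.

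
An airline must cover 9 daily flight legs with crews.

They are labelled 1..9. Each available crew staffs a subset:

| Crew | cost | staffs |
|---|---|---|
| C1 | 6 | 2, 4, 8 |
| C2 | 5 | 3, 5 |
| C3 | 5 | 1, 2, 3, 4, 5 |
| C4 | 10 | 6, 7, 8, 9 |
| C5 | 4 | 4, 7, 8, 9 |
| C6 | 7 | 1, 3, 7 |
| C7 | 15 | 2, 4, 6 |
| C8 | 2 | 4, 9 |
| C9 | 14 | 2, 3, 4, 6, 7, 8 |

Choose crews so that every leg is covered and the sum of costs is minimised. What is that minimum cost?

15

C3, C4 together cover every leg (C3 ∪ C4 = {1, 2, 3, 4, 5, 6, 7, 8, 9}); total cost 5 + 10 = 15.
The greedy pick C3, C5, C4 costs 19; no covering selection beats 15.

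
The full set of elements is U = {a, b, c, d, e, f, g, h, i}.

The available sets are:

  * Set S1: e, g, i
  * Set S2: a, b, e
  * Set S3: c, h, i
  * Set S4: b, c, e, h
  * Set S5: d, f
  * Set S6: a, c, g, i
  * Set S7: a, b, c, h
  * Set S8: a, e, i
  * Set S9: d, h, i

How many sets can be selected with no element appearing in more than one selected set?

S2, S3, S5 are pairwise disjoint (S2={a,b,e}; S3={c,h,i}; S5={d,f}).
Every remaining set overlaps one of these, and no 4 of the listed sets are pairwise disjoint, so 3 is the maximum.

3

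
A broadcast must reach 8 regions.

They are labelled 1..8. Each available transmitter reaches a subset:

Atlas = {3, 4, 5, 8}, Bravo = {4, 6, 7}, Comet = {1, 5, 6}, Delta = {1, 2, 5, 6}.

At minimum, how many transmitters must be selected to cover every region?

Atlas and Bravo and Delta together: Atlas ∪ Bravo ∪ Delta = {1, 2, 3, 4, 5, 6, 7, 8} — every region is covered.
Only Delta contains 2, so Delta is forced; the remaining 4 regions need at least 2 more transmitters (each remaining transmitter adds at most 3) — so at least 3 transmitters are needed, and 3 is optimal.

3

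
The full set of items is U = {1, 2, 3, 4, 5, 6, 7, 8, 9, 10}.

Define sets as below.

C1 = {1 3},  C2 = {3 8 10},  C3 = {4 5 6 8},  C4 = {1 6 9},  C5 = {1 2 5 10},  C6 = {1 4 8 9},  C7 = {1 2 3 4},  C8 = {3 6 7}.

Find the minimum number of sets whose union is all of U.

C5 and C6 and C8 together: C5 ∪ C6 ∪ C8 = {1, 2, 3, 4, 5, 6, 7, 8, 9, 10} — every item is covered.
Each set has at most 4 items, and 2·4 = 8 < 10 — so at least 3 sets are needed, and 3 is optimal.

3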